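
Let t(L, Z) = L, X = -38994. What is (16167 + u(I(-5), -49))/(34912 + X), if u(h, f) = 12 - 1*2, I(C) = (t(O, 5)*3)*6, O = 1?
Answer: -16177/4082 ≈ -3.9630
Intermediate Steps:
I(C) = 18 (I(C) = (1*3)*6 = 3*6 = 18)
u(h, f) = 10 (u(h, f) = 12 - 2 = 10)
(16167 + u(I(-5), -49))/(34912 + X) = (16167 + 10)/(34912 - 38994) = 16177/(-4082) = 16177*(-1/4082) = -16177/4082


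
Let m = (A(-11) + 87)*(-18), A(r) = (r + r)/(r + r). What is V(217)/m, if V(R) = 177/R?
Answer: -59/114576 ≈ -0.00051494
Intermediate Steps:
A(r) = 1 (A(r) = (2*r)/((2*r)) = (2*r)*(1/(2*r)) = 1)
m = -1584 (m = (1 + 87)*(-18) = 88*(-18) = -1584)
V(217)/m = (177/217)/(-1584) = (177*(1/217))*(-1/1584) = (177/217)*(-1/1584) = -59/114576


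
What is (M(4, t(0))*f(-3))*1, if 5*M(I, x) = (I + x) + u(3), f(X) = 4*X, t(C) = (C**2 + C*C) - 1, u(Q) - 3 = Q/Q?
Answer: -84/5 ≈ -16.800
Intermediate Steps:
u(Q) = 4 (u(Q) = 3 + Q/Q = 3 + 1 = 4)
t(C) = -1 + 2*C**2 (t(C) = (C**2 + C**2) - 1 = 2*C**2 - 1 = -1 + 2*C**2)
M(I, x) = 4/5 + I/5 + x/5 (M(I, x) = ((I + x) + 4)/5 = (4 + I + x)/5 = 4/5 + I/5 + x/5)
(M(4, t(0))*f(-3))*1 = ((4/5 + (1/5)*4 + (-1 + 2*0**2)/5)*(4*(-3)))*1 = ((4/5 + 4/5 + (-1 + 2*0)/5)*(-12))*1 = ((4/5 + 4/5 + (-1 + 0)/5)*(-12))*1 = ((4/5 + 4/5 + (1/5)*(-1))*(-12))*1 = ((4/5 + 4/5 - 1/5)*(-12))*1 = ((7/5)*(-12))*1 = -84/5*1 = -84/5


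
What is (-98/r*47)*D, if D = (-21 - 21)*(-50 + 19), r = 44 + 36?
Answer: -1499253/20 ≈ -74963.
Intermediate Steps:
r = 80
D = 1302 (D = -42*(-31) = 1302)
(-98/r*47)*D = (-98/80*47)*1302 = (-98*1/80*47)*1302 = -49/40*47*1302 = -2303/40*1302 = -1499253/20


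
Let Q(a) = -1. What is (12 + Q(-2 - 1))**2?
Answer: 121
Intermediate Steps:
(12 + Q(-2 - 1))**2 = (12 - 1)**2 = 11**2 = 121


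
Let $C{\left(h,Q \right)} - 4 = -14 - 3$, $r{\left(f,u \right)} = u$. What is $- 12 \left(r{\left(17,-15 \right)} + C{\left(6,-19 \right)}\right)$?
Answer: $336$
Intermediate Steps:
$C{\left(h,Q \right)} = -13$ ($C{\left(h,Q \right)} = 4 - 17 = -13$)
$- 12 \left(r{\left(17,-15 \right)} + C{\left(6,-19 \right)}\right) = - 12 \left(-15 - 13\right) = \left(-12\right) \left(-28\right) = 336$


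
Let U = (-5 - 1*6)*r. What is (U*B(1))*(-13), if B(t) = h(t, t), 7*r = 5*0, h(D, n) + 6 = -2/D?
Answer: 0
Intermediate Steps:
h(D, n) = -6 - 2/D
r = 0 (r = (5*0)/7 = (⅐)*0 = 0)
U = 0 (U = (-5 - 1*6)*0 = (-5 - 6)*0 = -11*0 = 0)
B(t) = -6 - 2/t
(U*B(1))*(-13) = (0*(-6 - 2/1))*(-13) = (0*(-6 - 2*1))*(-13) = (0*(-6 - 2))*(-13) = (0*(-8))*(-13) = 0*(-13) = 0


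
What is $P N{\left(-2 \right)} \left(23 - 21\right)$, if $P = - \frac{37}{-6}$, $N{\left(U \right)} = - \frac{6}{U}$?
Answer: $37$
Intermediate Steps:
$P = \frac{37}{6}$ ($P = \left(-37\right) \left(- \frac{1}{6}\right) = \frac{37}{6} \approx 6.1667$)
$P N{\left(-2 \right)} \left(23 - 21\right) = \frac{37 \left(- \frac{6}{-2}\right)}{6} \left(23 - 21\right) = \frac{37 \left(\left(-6\right) \left(- \frac{1}{2}\right)\right)}{6} \cdot 2 = \frac{37}{6} \cdot 3 \cdot 2 = \frac{37}{2} \cdot 2 = 37$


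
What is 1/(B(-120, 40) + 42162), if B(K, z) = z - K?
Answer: 1/42322 ≈ 2.3628e-5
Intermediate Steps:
1/(B(-120, 40) + 42162) = 1/((40 - 1*(-120)) + 42162) = 1/((40 + 120) + 42162) = 1/(160 + 42162) = 1/42322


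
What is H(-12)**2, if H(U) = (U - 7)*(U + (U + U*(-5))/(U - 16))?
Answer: 3326976/49 ≈ 67898.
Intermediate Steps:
H(U) = (-7 + U)*(U - 4*U/(-16 + U)) (H(U) = (-7 + U)*(U + (U - 5*U)/(-16 + U)) = (-7 + U)*(U + (-4*U)/(-16 + U)) = (-7 + U)*(U - 4*U/(-16 + U)))
H(-12)**2 = (-12*(140 + (-12)**2 - 27*(-12))/(-16 - 12))**2 = (-12*(140 + 144 + 324)/(-28))**2 = (-12*(-1/28)*608)**2 = (1824/7)**2 = 3326976/49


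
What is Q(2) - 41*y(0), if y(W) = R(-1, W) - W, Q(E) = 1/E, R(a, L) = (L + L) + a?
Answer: 83/2 ≈ 41.500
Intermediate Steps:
R(a, L) = a + 2*L (R(a, L) = 2*L + a = a + 2*L)
y(W) = -1 + W (y(W) = (-1 + 2*W) - W = -1 + W)
Q(2) - 41*y(0) = 1/2 - 41*(-1 + 0) = ½ - 41*(-1) = ½ + 41 = 83/2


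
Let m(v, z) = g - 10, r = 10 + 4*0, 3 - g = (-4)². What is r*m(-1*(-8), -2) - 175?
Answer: -405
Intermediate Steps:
g = -13 (g = 3 - 1*(-4)² = 3 - 1*16 = 3 - 16 = -13)
r = 10 (r = 10 + 0 = 10)
m(v, z) = -23 (m(v, z) = -13 - 10 = -23)
r*m(-1*(-8), -2) - 175 = 10*(-23) - 175 = -230 - 175 = -405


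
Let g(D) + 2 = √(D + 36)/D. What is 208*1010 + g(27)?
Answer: 210078 + √7/9 ≈ 2.1008e+5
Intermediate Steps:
g(D) = -2 + √(36 + D)/D (g(D) = -2 + √(D + 36)/D = -2 + √(36 + D)/D)
208*1010 + g(27) = 208*1010 + (-2 + √(36 + 27)/27) = 210080 + (-2 + √63/27) = 210080 + (-2 + (3*√7)/27) = 210080 + (-2 + √7/9) = 210078 + √7/9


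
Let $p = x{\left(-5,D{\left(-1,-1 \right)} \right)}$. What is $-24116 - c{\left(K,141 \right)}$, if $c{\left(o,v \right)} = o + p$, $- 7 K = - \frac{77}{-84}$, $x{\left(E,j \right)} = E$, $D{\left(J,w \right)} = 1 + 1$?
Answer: $- \frac{2025313}{84} \approx -24111.0$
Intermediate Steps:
$D{\left(J,w \right)} = 2$
$p = -5$
$K = - \frac{11}{84}$ ($K = - \frac{\left(-77\right) \frac{1}{-84}}{7} = - \frac{\left(-77\right) \left(- \frac{1}{84}\right)}{7} = \left(- \frac{1}{7}\right) \frac{11}{12} = - \frac{11}{84} \approx -0.13095$)
$c{\left(o,v \right)} = -5 + o$ ($c{\left(o,v \right)} = o - 5 = -5 + o$)
$-24116 - c{\left(K,141 \right)} = -24116 - \left(-5 - \frac{11}{84}\right) = -24116 - - \frac{431}{84} = -24116 + \frac{431}{84} = - \frac{2025313}{84}$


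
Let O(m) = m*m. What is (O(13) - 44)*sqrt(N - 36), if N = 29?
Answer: 125*I*sqrt(7) ≈ 330.72*I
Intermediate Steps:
O(m) = m**2
(O(13) - 44)*sqrt(N - 36) = (13**2 - 44)*sqrt(29 - 36) = (169 - 44)*sqrt(-7) = 125*(I*sqrt(7)) = 125*I*sqrt(7)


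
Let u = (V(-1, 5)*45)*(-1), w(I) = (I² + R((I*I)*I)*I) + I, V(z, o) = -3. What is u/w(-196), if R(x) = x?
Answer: 135/1475827276 ≈ 9.1474e-8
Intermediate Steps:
w(I) = I + I² + I⁴ (w(I) = (I² + ((I*I)*I)*I) + I = (I² + (I²*I)*I) + I = (I² + I³*I) + I = (I² + I⁴) + I = I + I² + I⁴)
u = 135 (u = -3*45*(-1) = -135*(-1) = 135)
u/w(-196) = 135/((-196*(1 - 196 + (-196)³))) = 135/((-196*(1 - 196 - 7529536))) = 135/((-196*(-7529731))) = 135/1475827276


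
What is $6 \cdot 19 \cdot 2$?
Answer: $228$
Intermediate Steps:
$6 \cdot 19 \cdot 2 = 114 \cdot 2 = 228$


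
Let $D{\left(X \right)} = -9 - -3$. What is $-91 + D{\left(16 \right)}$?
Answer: $-97$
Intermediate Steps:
$D{\left(X \right)} = -6$ ($D{\left(X \right)} = -9 + 3 = -6$)
$-91 + D{\left(16 \right)} = -91 - 6 = -97$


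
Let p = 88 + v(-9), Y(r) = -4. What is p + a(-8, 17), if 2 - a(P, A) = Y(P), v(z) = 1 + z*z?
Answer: 176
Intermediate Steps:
v(z) = 1 + z²
a(P, A) = 6 (a(P, A) = 2 - 1*(-4) = 2 + 4 = 6)
p = 170 (p = 88 + (1 + (-9)²) = 88 + (1 + 81) = 88 + 82 = 170)
p + a(-8, 17) = 170 + 6 = 176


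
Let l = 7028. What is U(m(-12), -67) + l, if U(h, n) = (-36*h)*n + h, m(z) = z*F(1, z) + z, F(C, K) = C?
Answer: -50884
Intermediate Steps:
m(z) = 2*z (m(z) = z*1 + z = z + z = 2*z)
U(h, n) = h - 36*h*n (U(h, n) = -36*h*n + h = h - 36*h*n)
U(m(-12), -67) + l = (2*(-12))*(1 - 36*(-67)) + 7028 = -24*(1 + 2412) + 7028 = -24*2413 + 7028 = -57912 + 7028 = -50884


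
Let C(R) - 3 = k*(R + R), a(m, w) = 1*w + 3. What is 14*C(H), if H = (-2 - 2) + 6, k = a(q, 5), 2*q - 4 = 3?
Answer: 490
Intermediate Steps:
q = 7/2 (q = 2 + (1/2)*3 = 2 + 3/2 = 7/2 ≈ 3.5000)
a(m, w) = 3 + w (a(m, w) = w + 3 = 3 + w)
k = 8 (k = 3 + 5 = 8)
H = 2 (H = -4 + 6 = 2)
C(R) = 3 + 16*R (C(R) = 3 + 8*(R + R) = 3 + 8*(2*R) = 3 + 16*R)
14*C(H) = 14*(3 + 16*2) = 14*(3 + 32) = 14*35 = 490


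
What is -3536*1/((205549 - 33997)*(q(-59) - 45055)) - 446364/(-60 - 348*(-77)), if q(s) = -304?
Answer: -9045179327809/541781866572 ≈ -16.695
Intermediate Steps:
-3536*1/((205549 - 33997)*(q(-59) - 45055)) - 446364/(-60 - 348*(-77)) = -3536*1/((-304 - 45055)*(205549 - 33997)) - 446364/(-60 - 348*(-77)) = -3536/(171552*(-45359)) - 446364/(-60 + 26796) = -3536/(-7781427168) - 446364/26736 = -3536*(-1/7781427168) - 446364*1/26736 = 221/486339198 - 37197/2228 = -9045179327809/541781866572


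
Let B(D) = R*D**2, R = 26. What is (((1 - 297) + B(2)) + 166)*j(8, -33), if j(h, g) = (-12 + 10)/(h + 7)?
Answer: 52/15 ≈ 3.4667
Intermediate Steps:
B(D) = 26*D**2
j(h, g) = -2/(7 + h)
(((1 - 297) + B(2)) + 166)*j(8, -33) = (((1 - 297) + 26*2**2) + 166)*(-2/(7 + 8)) = ((-296 + 26*4) + 166)*(-2/15) = ((-296 + 104) + 166)*(-2*1/15) = (-192 + 166)*(-2/15) = -26*(-2/15) = 52/15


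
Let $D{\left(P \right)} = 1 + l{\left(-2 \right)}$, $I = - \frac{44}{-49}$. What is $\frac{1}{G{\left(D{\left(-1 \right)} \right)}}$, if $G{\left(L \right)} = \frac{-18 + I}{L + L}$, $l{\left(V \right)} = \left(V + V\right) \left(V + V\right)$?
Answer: $- \frac{833}{419} \approx -1.9881$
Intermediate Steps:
$l{\left(V \right)} = 4 V^{2}$ ($l{\left(V \right)} = 2 V 2 V = 4 V^{2}$)
$I = \frac{44}{49}$ ($I = \left(-44\right) \left(- \frac{1}{49}\right) = \frac{44}{49} \approx 0.89796$)
$D{\left(P \right)} = 17$ ($D{\left(P \right)} = 1 + 4 \left(-2\right)^{2} = 1 + 4 \cdot 4 = 1 + 16 = 17$)
$G{\left(L \right)} = - \frac{419}{49 L}$ ($G{\left(L \right)} = \frac{-18 + \frac{44}{49}}{L + L} = - \frac{838}{49 \cdot 2 L} = - \frac{838 \frac{1}{2 L}}{49} = - \frac{419}{49 L}$)
$\frac{1}{G{\left(D{\left(-1 \right)} \right)}} = \frac{1}{\left(- \frac{419}{49}\right) \frac{1}{17}} = \frac{1}{- \frac{419}{833}} = - \frac{833}{419}$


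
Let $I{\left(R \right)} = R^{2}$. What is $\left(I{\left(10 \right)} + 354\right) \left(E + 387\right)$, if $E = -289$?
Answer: $44492$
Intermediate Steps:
$\left(I{\left(10 \right)} + 354\right) \left(E + 387\right) = \left(10^{2} + 354\right) \left(-289 + 387\right) = \left(100 + 354\right) 98 = 454 \cdot 98 = 44492$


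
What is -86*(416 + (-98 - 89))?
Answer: -19694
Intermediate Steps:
-86*(416 + (-98 - 89)) = -86*(416 - 187) = -86*229 = -19694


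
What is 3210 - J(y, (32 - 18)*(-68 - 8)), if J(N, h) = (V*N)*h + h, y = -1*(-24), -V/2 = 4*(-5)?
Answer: 1025714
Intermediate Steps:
V = 40 (V = -8*(-5) = -2*(-20) = 40)
y = 24
J(N, h) = h + 40*N*h (J(N, h) = (40*N)*h + h = 40*N*h + h = h + 40*N*h)
3210 - J(y, (32 - 18)*(-68 - 8)) = 3210 - (32 - 18)*(-68 - 8)*(1 + 40*24) = 3210 - 14*(-76)*(1 + 960) = 3210 - (-1064)*961 = 3210 - 1*(-1022504) = 3210 + 1022504 = 1025714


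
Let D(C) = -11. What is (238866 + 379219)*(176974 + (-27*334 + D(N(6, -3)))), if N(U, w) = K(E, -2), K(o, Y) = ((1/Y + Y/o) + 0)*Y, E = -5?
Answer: 103804285325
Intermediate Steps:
K(o, Y) = Y*(1/Y + Y/o) (K(o, Y) = ((1/Y + Y/o) + 0)*Y = (1/Y + Y/o)*Y = Y*(1/Y + Y/o))
N(U, w) = ⅕ (N(U, w) = (-5 + (-2)²)/(-5) = -(-5 + 4)/5 = -⅕*(-1) = ⅕)
(238866 + 379219)*(176974 + (-27*334 + D(N(6, -3)))) = (238866 + 379219)*(176974 + (-27*334 - 11)) = 618085*(176974 + (-9018 - 11)) = 618085*(176974 - 9029) = 618085*167945 = 103804285325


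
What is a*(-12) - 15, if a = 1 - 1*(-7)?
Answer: -111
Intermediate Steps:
a = 8 (a = 1 + 7 = 8)
a*(-12) - 15 = 8*(-12) - 15 = -96 - 15 = -111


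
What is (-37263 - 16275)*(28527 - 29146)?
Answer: 33140022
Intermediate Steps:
(-37263 - 16275)*(28527 - 29146) = -53538*(-619) = 33140022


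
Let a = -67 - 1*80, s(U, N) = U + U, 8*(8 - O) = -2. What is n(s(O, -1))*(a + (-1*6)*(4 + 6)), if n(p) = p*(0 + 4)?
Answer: -13662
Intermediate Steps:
O = 33/4 (O = 8 - 1/8*(-2) = 8 + 1/4 = 33/4 ≈ 8.2500)
s(U, N) = 2*U
n(p) = 4*p (n(p) = p*4 = 4*p)
a = -147 (a = -67 - 80 = -147)
n(s(O, -1))*(a + (-1*6)*(4 + 6)) = (4*(2*(33/4)))*(-147 + (-1*6)*(4 + 6)) = (4*(33/2))*(-147 - 6*10) = 66*(-147 - 60) = 66*(-207) = -13662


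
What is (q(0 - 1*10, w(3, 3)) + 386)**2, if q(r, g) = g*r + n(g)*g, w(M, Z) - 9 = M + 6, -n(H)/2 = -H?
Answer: 729316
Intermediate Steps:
n(H) = 2*H (n(H) = -(-2)*H = 2*H)
w(M, Z) = 15 + M (w(M, Z) = 9 + (M + 6) = 9 + (6 + M) = 15 + M)
q(r, g) = 2*g**2 + g*r (q(r, g) = g*r + (2*g)*g = g*r + 2*g**2 = 2*g**2 + g*r)
(q(0 - 1*10, w(3, 3)) + 386)**2 = ((15 + 3)*((0 - 1*10) + 2*(15 + 3)) + 386)**2 = (18*((0 - 10) + 2*18) + 386)**2 = (18*(-10 + 36) + 386)**2 = (18*26 + 386)**2 = (468 + 386)**2 = 854**2 = 729316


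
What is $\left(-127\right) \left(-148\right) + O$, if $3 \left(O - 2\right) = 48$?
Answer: $18814$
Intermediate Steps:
$O = 18$ ($O = 2 + \frac{1}{3} \cdot 48 = 2 + 16 = 18$)
$\left(-127\right) \left(-148\right) + O = \left(-127\right) \left(-148\right) + 18 = 18796 + 18 = 18814$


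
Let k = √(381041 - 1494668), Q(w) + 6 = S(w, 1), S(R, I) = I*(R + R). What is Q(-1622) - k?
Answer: -3250 - I*√1113627 ≈ -3250.0 - 1055.3*I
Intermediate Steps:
S(R, I) = 2*I*R (S(R, I) = I*(2*R) = 2*I*R)
Q(w) = -6 + 2*w (Q(w) = -6 + 2*1*w = -6 + 2*w)
k = I*√1113627 (k = √(-1113627) = I*√1113627 ≈ 1055.3*I)
Q(-1622) - k = (-6 + 2*(-1622)) - I*√1113627 = (-6 - 3244) - I*√1113627 = -3250 - I*√1113627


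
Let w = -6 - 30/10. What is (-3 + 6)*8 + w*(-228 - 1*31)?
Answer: 2355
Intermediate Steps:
w = -9 (w = -6 - 30/10 = -6 - 10*3/10 = -6 - 3 = -9)
(-3 + 6)*8 + w*(-228 - 1*31) = (-3 + 6)*8 - 9*(-228 - 1*31) = 3*8 - 9*(-228 - 31) = 24 - 9*(-259) = 24 + 2331 = 2355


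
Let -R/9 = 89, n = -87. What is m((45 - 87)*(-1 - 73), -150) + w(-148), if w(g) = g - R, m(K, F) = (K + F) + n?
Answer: 3524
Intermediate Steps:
R = -801 (R = -9*89 = -801)
m(K, F) = -87 + F + K (m(K, F) = (K + F) - 87 = (F + K) - 87 = -87 + F + K)
w(g) = 801 + g (w(g) = g - 1*(-801) = g + 801 = 801 + g)
m((45 - 87)*(-1 - 73), -150) + w(-148) = (-87 - 150 + (45 - 87)*(-1 - 73)) + (801 - 148) = (-87 - 150 - 42*(-74)) + 653 = (-87 - 150 + 3108) + 653 = 2871 + 653 = 3524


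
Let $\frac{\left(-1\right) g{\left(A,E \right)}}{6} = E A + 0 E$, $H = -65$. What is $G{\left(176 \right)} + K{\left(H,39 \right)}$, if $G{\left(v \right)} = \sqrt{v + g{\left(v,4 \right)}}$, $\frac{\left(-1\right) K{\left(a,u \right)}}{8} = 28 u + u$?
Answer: $-9048 + 4 i \sqrt{253} \approx -9048.0 + 63.624 i$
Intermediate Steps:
$g{\left(A,E \right)} = - 6 A E$ ($g{\left(A,E \right)} = - 6 \left(E A + 0 E\right) = - 6 \left(A E + 0\right) = - 6 A E$)
$K{\left(a,u \right)} = - 232 u$ ($K{\left(a,u \right)} = - 8 \left(28 u + u\right) = - 8 \cdot 29 u = - 232 u$)
$G{\left(v \right)} = \sqrt{23} \sqrt{- v}$ ($G{\left(v \right)} = \sqrt{v - 6 v 4} = \sqrt{v - 24 v} = \sqrt{- 23 v} = \sqrt{23} \sqrt{- v}$)
$G{\left(176 \right)} + K{\left(H,39 \right)} = \sqrt{23} \sqrt{\left(-1\right) 176} - 9048 = \sqrt{23} \sqrt{-176} - 9048 = \sqrt{23} \cdot 4 i \sqrt{11} - 9048 = 4 i \sqrt{253} - 9048 = -9048 + 4 i \sqrt{253}$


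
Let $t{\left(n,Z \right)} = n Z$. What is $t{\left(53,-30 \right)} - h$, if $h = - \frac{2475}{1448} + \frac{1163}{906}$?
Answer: $- \frac{1042671797}{655944} \approx -1589.6$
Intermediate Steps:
$t{\left(n,Z \right)} = Z n$
$h = - \frac{279163}{655944}$ ($h = \left(-2475\right) \frac{1}{1448} + 1163 \cdot \frac{1}{906} = - \frac{2475}{1448} + \frac{1163}{906} = - \frac{279163}{655944} \approx -0.42559$)
$t{\left(53,-30 \right)} - h = \left(-30\right) 53 - - \frac{279163}{655944} = -1590 + \frac{279163}{655944} = - \frac{1042671797}{655944}$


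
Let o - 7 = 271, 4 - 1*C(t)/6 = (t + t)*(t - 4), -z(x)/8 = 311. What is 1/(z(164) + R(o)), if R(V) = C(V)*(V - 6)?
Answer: -1/248621368 ≈ -4.0222e-9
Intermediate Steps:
z(x) = -2488 (z(x) = -8*311 = -2488)
C(t) = 24 - 12*t*(-4 + t) (C(t) = 24 - 6*(t + t)*(t - 4) = 24 - 6*2*t*(-4 + t) = 24 - 12*t*(-4 + t))
o = 278 (o = 7 + 271 = 278)
R(V) = (-6 + V)*(24 - 12*V² + 48*V) (R(V) = (24 - 12*V² + 48*V)*(V - 6) = (24 - 12*V² + 48*V)*(-6 + V) = (-6 + V)*(24 - 12*V² + 48*V))
1/(z(164) + R(o)) = 1/(-2488 + 12*(-6 + 278)*(2 - 1*278² + 4*278)) = 1/(-2488 + 12*272*(2 - 1*77284 + 1112)) = 1/(-2488 + 12*272*(2 - 77284 + 1112)) = 1/(-2488 + 12*272*(-76170)) = 1/(-2488 - 248618880) = 1/(-248621368) = -1/248621368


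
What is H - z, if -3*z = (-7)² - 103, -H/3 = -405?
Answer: 1197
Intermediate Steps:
H = 1215 (H = -3*(-405) = 1215)
z = 18 (z = -((-7)² - 103)/3 = -(49 - 103)/3 = -⅓*(-54) = 18)
H - z = 1215 - 1*18 = 1215 - 18 = 1197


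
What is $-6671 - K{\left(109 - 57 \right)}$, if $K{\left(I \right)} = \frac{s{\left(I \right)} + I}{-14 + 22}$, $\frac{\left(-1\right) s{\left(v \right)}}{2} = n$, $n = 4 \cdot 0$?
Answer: $- \frac{13355}{2} \approx -6677.5$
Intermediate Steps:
$n = 0$
$s{\left(v \right)} = 0$ ($s{\left(v \right)} = \left(-2\right) 0 = 0$)
$K{\left(I \right)} = \frac{I}{8}$ ($K{\left(I \right)} = \frac{0 + I}{-14 + 22} = \frac{I}{8}$)
$-6671 - K{\left(109 - 57 \right)} = -6671 - \frac{109 - 57}{8} = -6671 - \frac{1}{8} \cdot 52 = -6671 - \frac{13}{2} = - \frac{13355}{2}$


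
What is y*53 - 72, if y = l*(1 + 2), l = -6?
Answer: -1026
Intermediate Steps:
y = -18 (y = -6*(1 + 2) = -6*3 = -18)
y*53 - 72 = -18*53 - 72 = -954 - 72 = -1026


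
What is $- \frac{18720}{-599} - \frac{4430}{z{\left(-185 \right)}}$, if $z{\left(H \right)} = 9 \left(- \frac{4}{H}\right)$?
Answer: $- \frac{245118265}{10782} \approx -22734.0$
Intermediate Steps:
$z{\left(H \right)} = - \frac{36}{H}$
$- \frac{18720}{-599} - \frac{4430}{z{\left(-185 \right)}} = - \frac{18720}{-599} - \frac{4430}{\left(-36\right) \frac{1}{-185}} = \left(-18720\right) \left(- \frac{1}{599}\right) - \frac{4430}{\left(-36\right) \left(- \frac{1}{185}\right)} = \frac{18720}{599} - \frac{4430}{\frac{36}{185}} = \frac{18720}{599} - \frac{409775}{18} = - \frac{245118265}{10782}$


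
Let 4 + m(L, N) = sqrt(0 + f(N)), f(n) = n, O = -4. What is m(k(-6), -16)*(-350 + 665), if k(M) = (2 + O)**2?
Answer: -1260 + 1260*I ≈ -1260.0 + 1260.0*I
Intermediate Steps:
k(M) = 4 (k(M) = (2 - 4)**2 = (-2)**2 = 4)
m(L, N) = -4 + sqrt(N) (m(L, N) = -4 + sqrt(0 + N) = -4 + sqrt(N))
m(k(-6), -16)*(-350 + 665) = (-4 + sqrt(-16))*(-350 + 665) = (-4 + 4*I)*315 = -1260 + 1260*I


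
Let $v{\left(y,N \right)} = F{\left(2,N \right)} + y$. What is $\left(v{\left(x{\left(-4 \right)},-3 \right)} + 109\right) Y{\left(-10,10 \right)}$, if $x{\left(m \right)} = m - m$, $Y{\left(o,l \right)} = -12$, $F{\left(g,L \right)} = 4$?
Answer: $-1356$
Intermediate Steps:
$x{\left(m \right)} = 0$
$v{\left(y,N \right)} = 4 + y$
$\left(v{\left(x{\left(-4 \right)},-3 \right)} + 109\right) Y{\left(-10,10 \right)} = \left(\left(4 + 0\right) + 109\right) \left(-12\right) = \left(4 + 109\right) \left(-12\right) = 113 \left(-12\right) = -1356$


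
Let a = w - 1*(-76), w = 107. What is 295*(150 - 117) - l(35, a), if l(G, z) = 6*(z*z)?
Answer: -191199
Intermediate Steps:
a = 183 (a = 107 - 1*(-76) = 107 + 76 = 183)
l(G, z) = 6*z²
295*(150 - 117) - l(35, a) = 295*(150 - 117) - 6*183² = 295*33 - 6*33489 = 9735 - 1*200934 = 9735 - 200934 = -191199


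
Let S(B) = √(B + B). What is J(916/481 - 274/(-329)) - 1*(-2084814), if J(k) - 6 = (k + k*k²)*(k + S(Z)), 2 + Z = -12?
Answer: 1307512097443574869526107080/627139127270601492001 + 184238209980962940*I*√7/3962989511912249 ≈ 2.0849e+6 + 123.0*I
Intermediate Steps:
Z = -14 (Z = -2 - 12 = -14)
S(B) = √2*√B (S(B) = √(2*B) = √2*√B)
J(k) = 6 + (k + k³)*(k + 2*I*√7) (J(k) = 6 + (k + k*k²)*(k + √2*√(-14)) = 6 + (k + k³)*(k + √2*(I*√14)) = 6 + (k + k³)*(k + 2*I*√7))
J(916/481 - 274/(-329)) - 1*(-2084814) = (6 + (916/481 - 274/(-329))² + (916/481 - 274/(-329))⁴ + 2*I*(916/481 - 274/(-329))*√7 + 2*I*√7*(916/481 - 274/(-329))³) - 1*(-2084814) = (6 + (916*(1/481) - 274*(-1/329))² + (916*(1/481) - 274*(-1/329))⁴ + 2*I*(916*(1/481) - 274*(-1/329))*√7 + 2*I*√7*(916*(1/481) - 274*(-1/329))³) + 2084814 = (6 + (916/481 + 274/329)² + (916/481 + 274/329)⁴ + 2*I*(916/481 + 274/329)*√7 + 2*I*√7*(916/481 + 274/329)³) + 2084814 = (6 + (433158/158249)² + (433158/158249)⁴ + 2*I*(433158/158249)*√7 + 2*I*√7*(433158/158249)³) + 2084814 = (6 + 187625852964/25042746001 + 35203460700468547585296/627139127270601492001 + 866316*I*√7/158249 + 2*I*√7*(81271639218180312/3962989511912249)) + 2084814 = (6 + 187625852964/25042746001 + 35203460700468547585296/627139127270601492001 + 866316*I*√7/158249 + 162543278436360624*I*√7/3962989511912249) + 2084814 = (43664962043090581534266/627139127270601492001 + 184238209980962940*I*√7/3962989511912249) + 2084814 = 1307512097443574869526107080/627139127270601492001 + 184238209980962940*I*√7/3962989511912249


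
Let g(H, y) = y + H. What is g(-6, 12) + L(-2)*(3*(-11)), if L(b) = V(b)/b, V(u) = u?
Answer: -27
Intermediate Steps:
g(H, y) = H + y
L(b) = 1 (L(b) = b/b = 1)
g(-6, 12) + L(-2)*(3*(-11)) = (-6 + 12) + 1*(3*(-11)) = 6 + 1*(-33) = 6 - 33 = -27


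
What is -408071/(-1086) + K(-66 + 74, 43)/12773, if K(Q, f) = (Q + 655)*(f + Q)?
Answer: 5249011801/13871478 ≈ 378.40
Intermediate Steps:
K(Q, f) = (655 + Q)*(Q + f)
-408071/(-1086) + K(-66 + 74, 43)/12773 = -408071/(-1086) + ((-66 + 74)² + 655*(-66 + 74) + 655*43 + (-66 + 74)*43)/12773 = -408071*(-1/1086) + (8² + 655*8 + 28165 + 8*43)*(1/12773) = 408071/1086 + (64 + 5240 + 28165 + 344)*(1/12773) = 408071/1086 + 33813*(1/12773) = 408071/1086 + 33813/12773 = 5249011801/13871478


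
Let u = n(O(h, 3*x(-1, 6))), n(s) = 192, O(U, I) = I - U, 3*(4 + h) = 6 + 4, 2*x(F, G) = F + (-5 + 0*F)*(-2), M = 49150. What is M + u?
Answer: 49342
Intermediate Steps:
x(F, G) = 5 + F/2 (x(F, G) = (F + (-5 + 0*F)*(-2))/2 = (F + (-5 + 0)*(-2))/2 = (F - 5*(-2))/2 = (F + 10)/2 = (10 + F)/2 = 5 + F/2)
h = -⅔ (h = -4 + (6 + 4)/3 = -4 + (⅓)*10 = -4 + 10/3 = -⅔ ≈ -0.66667)
u = 192
M + u = 49150 + 192 = 49342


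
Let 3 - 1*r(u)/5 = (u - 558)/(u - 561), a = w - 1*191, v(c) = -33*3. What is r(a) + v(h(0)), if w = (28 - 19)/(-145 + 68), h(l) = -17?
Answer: -5153102/57913 ≈ -88.980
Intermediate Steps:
v(c) = -99
w = -9/77 (w = 9/(-77) = 9*(-1/77) = -9/77 ≈ -0.11688)
a = -14716/77 (a = -9/77 - 1*191 = -9/77 - 191 = -14716/77 ≈ -191.12)
r(u) = 15 - 5*(-558 + u)/(-561 + u) (r(u) = 15 - 5*(u - 558)/(u - 561) = 15 - 5*(-558 + u)/(-561 + u))
r(a) + v(h(0)) = 5*(-1125 + 2*(-14716/77))/(-561 - 14716/77) - 99 = 5*(-1125 - 29432/77)/(-57913/77) - 99 = 5*(-77/57913)*(-116057/77) - 99 = 580285/57913 - 99 = -5153102/57913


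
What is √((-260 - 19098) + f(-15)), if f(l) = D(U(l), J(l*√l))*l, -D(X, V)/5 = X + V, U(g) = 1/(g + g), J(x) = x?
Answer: √(-77442 - 4500*I*√15)/2 ≈ 15.56 - 140.01*I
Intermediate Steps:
U(g) = 1/(2*g)
D(X, V) = -5*V - 5*X (D(X, V) = -5*(X + V) = -5*(V + X) = -5*V - 5*X)
f(l) = l*(-5*l^(3/2) - 5/(2*l)) (f(l) = (-5*l*√l - 5/(2*l))*l = (-5*l^(3/2) - 5/(2*l))*l = l*(-5*l^(3/2) - 5/(2*l)))
√((-260 - 19098) + f(-15)) = √((-260 - 19098) + (-5/2 - 1125*I*√15)) = √(-19358 + (-5/2 - 1125*I*√15)) = √(-38721/2 - 1125*I*√15)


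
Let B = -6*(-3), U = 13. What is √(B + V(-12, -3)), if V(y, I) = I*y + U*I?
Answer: √15 ≈ 3.8730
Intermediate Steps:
V(y, I) = 13*I + I*y (V(y, I) = I*y + 13*I = 13*I + I*y)
B = 18
√(B + V(-12, -3)) = √(18 - 3*(13 - 12)) = √(18 - 3*1) = √(18 - 3) = √15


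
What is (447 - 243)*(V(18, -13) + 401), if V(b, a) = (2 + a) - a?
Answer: 82212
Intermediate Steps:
V(b, a) = 2
(447 - 243)*(V(18, -13) + 401) = (447 - 243)*(2 + 401) = 204*403 = 82212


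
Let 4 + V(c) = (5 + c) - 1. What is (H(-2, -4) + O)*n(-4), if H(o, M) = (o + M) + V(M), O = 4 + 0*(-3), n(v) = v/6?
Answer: 4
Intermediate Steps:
n(v) = v/6 (n(v) = v*(⅙) = v/6)
V(c) = c (V(c) = -4 + ((5 + c) - 1) = -4 + (4 + c) = c)
O = 4 (O = 4 + 0 = 4)
H(o, M) = o + 2*M (H(o, M) = (o + M) + M = (M + o) + M = o + 2*M)
(H(-2, -4) + O)*n(-4) = ((-2 + 2*(-4)) + 4)*((⅙)*(-4)) = ((-2 - 8) + 4)*(-⅔) = (-10 + 4)*(-⅔) = -6*(-⅔) = 4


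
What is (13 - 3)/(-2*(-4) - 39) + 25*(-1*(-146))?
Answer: 113140/31 ≈ 3649.7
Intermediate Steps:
(13 - 3)/(-2*(-4) - 39) + 25*(-1*(-146)) = 10/(8 - 39) + 25*146 = 10/(-31) + 3650 = 10*(-1/31) + 3650 = -10/31 + 3650 = 113140/31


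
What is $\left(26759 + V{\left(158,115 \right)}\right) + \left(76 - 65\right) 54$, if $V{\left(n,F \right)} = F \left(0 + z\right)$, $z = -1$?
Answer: $27238$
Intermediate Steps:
$V{\left(n,F \right)} = - F$ ($V{\left(n,F \right)} = F \left(0 - 1\right) = F \left(-1\right) = - F$)
$\left(26759 + V{\left(158,115 \right)}\right) + \left(76 - 65\right) 54 = \left(26759 - 115\right) + \left(76 - 65\right) 54 = \left(26759 - 115\right) + 11 \cdot 54 = 26644 + 594 = 27238$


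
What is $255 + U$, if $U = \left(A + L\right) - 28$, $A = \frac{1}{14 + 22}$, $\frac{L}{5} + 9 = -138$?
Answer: $- \frac{18287}{36} \approx -507.97$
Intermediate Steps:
$L = -735$ ($L = -45 + 5 \left(-138\right) = -45 - 690 = -735$)
$A = \frac{1}{36} \approx 0.027778$
$U = - \frac{27467}{36}$ ($U = \left(\frac{1}{36} - 735\right) - 28 = - \frac{26459}{36} - 28 = - \frac{27467}{36} \approx -762.97$)
$255 + U = 255 - \frac{27467}{36} = - \frac{18287}{36}$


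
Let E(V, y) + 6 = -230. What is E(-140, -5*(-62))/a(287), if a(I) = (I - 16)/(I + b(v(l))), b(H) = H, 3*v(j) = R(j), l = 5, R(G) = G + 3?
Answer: -205084/813 ≈ -252.26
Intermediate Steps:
R(G) = 3 + G
v(j) = 1 + j/3 (v(j) = (3 + j)/3 = 1 + j/3)
E(V, y) = -236 (E(V, y) = -6 - 230 = -236)
a(I) = (-16 + I)/(8/3 + I) (a(I) = (I - 16)/(I + (1 + (1/3)*5)) = (-16 + I)/(I + (1 + 5/3)) = (-16 + I)/(I + 8/3) = (-16 + I)/(8/3 + I))
E(-140, -5*(-62))/a(287) = -236*(8 + 3*287)/(3*(-16 + 287)) = -236/(3*271/(8 + 861)) = -236/(3*271/869) = -236/(3*(1/869)*271) = -236/813/869 = -236*869/813 = -205084/813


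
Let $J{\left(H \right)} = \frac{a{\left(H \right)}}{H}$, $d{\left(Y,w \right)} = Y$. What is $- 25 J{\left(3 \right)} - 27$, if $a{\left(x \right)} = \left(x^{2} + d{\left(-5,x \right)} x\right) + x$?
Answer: $-2$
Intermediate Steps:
$a{\left(x \right)} = x^{2} - 4 x$ ($a{\left(x \right)} = \left(x^{2} - 5 x\right) + x = x^{2} - 4 x$)
$J{\left(H \right)} = -4 + H$ ($J{\left(H \right)} = \frac{H \left(-4 + H\right)}{H} = -4 + H$)
$- 25 J{\left(3 \right)} - 27 = - 25 \left(-4 + 3\right) - 27 = \left(-25\right) \left(-1\right) - 27 = 25 - 27 = -2$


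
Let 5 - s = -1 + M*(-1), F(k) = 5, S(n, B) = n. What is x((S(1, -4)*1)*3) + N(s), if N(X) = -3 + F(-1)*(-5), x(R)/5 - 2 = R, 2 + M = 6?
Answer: -3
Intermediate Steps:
M = 4 (M = -2 + 6 = 4)
x(R) = 10 + 5*R
s = 10 (s = 5 - (-1 + 4*(-1)) = 5 - (-1 - 4) = 5 - 1*(-5) = 5 + 5 = 10)
N(X) = -28 (N(X) = -3 + 5*(-5) = -3 - 25 = -28)
x((S(1, -4)*1)*3) + N(s) = (10 + 5*((1*1)*3)) - 28 = (10 + 5*(1*3)) - 28 = (10 + 5*3) - 28 = (10 + 15) - 28 = 25 - 28 = -3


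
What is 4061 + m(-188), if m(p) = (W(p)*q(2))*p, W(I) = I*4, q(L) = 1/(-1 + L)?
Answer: 145437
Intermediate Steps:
W(I) = 4*I
m(p) = 4*p**2 (m(p) = ((4*p)/(-1 + 2))*p = ((4*p)/1)*p = ((4*p)*1)*p = (4*p)*p = 4*p**2)
4061 + m(-188) = 4061 + 4*(-188)**2 = 4061 + 4*35344 = 4061 + 141376 = 145437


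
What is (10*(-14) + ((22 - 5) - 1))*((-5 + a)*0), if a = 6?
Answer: 0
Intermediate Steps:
(10*(-14) + ((22 - 5) - 1))*((-5 + a)*0) = (10*(-14) + ((22 - 5) - 1))*((-5 + 6)*0) = (-140 + (17 - 1))*(1*0) = (-140 + 16)*0 = -124*0 = 0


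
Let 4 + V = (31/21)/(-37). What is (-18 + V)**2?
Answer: 293265625/603729 ≈ 485.76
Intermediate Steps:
V = -3139/777 (V = -4 + (31/21)/(-37) = -4 + (31*(1/21))*(-1/37) = -4 + (31/21)*(-1/37) = -4 - 31/777 = -3139/777 ≈ -4.0399)
(-18 + V)**2 = (-18 - 3139/777)**2 = (-17125/777)**2 = 293265625/603729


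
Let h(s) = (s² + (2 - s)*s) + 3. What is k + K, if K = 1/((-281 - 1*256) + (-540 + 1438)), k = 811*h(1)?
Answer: 1463856/361 ≈ 4055.0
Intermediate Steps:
h(s) = 3 + s² + s*(2 - s) (h(s) = (s² + s*(2 - s)) + 3 = 3 + s² + s*(2 - s))
k = 4055 (k = 811*(3 + 2*1) = 811*(3 + 2) = 811*5 = 4055)
K = 1/361 (K = 1/((-281 - 256) + 898) = 1/(-537 + 898) = 1/361 ≈ 0.0027701)
k + K = 4055 + 1/361 = 1463856/361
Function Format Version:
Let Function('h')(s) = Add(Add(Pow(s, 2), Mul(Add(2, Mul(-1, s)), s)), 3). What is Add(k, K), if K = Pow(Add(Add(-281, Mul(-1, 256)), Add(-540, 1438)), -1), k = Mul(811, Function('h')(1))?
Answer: Rational(1463856, 361) ≈ 4055.0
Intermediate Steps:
Function('h')(s) = Add(3, Pow(s, 2), Mul(s, Add(2, Mul(-1, s)))) (Function('h')(s) = Add(Add(Pow(s, 2), Mul(s, Add(2, Mul(-1, s)))), 3) = Add(3, Pow(s, 2), Mul(s, Add(2, Mul(-1, s)))))
k = 4055 (k = Mul(811, Add(3, Mul(2, 1))) = Mul(811, Add(3, 2)) = Mul(811, 5) = 4055)
K = Rational(1, 361) (K = Pow(Add(Add(-281, -256), 898), -1) = Pow(Add(-537, 898), -1) = Pow(361, -1) = Rational(1, 361) ≈ 0.0027701)
Add(k, K) = Add(4055, Rational(1, 361)) = Rational(1463856, 361)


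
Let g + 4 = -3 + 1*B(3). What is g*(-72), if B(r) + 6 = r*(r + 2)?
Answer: -144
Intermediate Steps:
B(r) = -6 + r*(2 + r) (B(r) = -6 + r*(r + 2) = -6 + r*(2 + r))
g = 2 (g = -4 + (-3 + 1*(-6 + 3**2 + 2*3)) = -4 + (-3 + 1*(-6 + 9 + 6)) = -4 + (-3 + 1*9) = -4 + (-3 + 9) = -4 + 6 = 2)
g*(-72) = 2*(-72) = -144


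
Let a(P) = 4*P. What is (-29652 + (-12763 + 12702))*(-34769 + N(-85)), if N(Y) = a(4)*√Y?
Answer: 1033091297 - 475408*I*√85 ≈ 1.0331e+9 - 4.383e+6*I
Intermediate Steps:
N(Y) = 16*√Y (N(Y) = (4*4)*√Y = 16*√Y)
(-29652 + (-12763 + 12702))*(-34769 + N(-85)) = (-29652 + (-12763 + 12702))*(-34769 + 16*√(-85)) = (-29652 - 61)*(-34769 + 16*(I*√85)) = -29713*(-34769 + 16*I*√85) = 1033091297 - 475408*I*√85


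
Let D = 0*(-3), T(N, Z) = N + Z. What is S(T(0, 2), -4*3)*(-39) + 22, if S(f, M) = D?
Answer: 22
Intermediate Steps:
D = 0
S(f, M) = 0
S(T(0, 2), -4*3)*(-39) + 22 = 0*(-39) + 22 = 0 + 22 = 22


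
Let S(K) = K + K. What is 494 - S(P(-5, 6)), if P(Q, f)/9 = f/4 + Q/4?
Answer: 979/2 ≈ 489.50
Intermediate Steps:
P(Q, f) = 9*Q/4 + 9*f/4 (P(Q, f) = 9*(f/4 + Q/4) = 9*(Q/4 + f/4) = 9*Q/4 + 9*f/4)
S(K) = 2*K
494 - S(P(-5, 6)) = 494 - 2*((9/4)*(-5) + (9/4)*6) = 494 - 2*(-45/4 + 27/2) = 494 - 2*9/4 = 494 - 1*9/2 = 494 - 9/2 = 979/2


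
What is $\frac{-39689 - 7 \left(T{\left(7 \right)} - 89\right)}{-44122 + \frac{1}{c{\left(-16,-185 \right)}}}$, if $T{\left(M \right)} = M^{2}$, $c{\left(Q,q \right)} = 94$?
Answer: $\frac{3704446}{4147467} \approx 0.89318$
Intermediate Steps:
$\frac{-39689 - 7 \left(T{\left(7 \right)} - 89\right)}{-44122 + \frac{1}{c{\left(-16,-185 \right)}}} = \frac{-39689 - 7 \left(7^{2} - 89\right)}{-44122 + \frac{1}{94}} = \frac{-39689 - 7 \left(49 - 89\right)}{-44122 + \frac{1}{94}} = \frac{-39689 - -280}{- \frac{4147467}{94}} = \left(-39689 + 280\right) \left(- \frac{94}{4147467}\right) = \left(-39409\right) \left(- \frac{94}{4147467}\right) = \frac{3704446}{4147467}$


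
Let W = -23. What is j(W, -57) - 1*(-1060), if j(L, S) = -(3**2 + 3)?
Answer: 1048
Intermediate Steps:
j(L, S) = -12 (j(L, S) = -(9 + 3) = -1*12 = -12)
j(W, -57) - 1*(-1060) = -12 - 1*(-1060) = -12 + 1060 = 1048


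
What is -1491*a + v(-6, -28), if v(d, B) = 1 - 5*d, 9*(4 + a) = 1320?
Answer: -212685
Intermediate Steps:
a = 428/3 (a = -4 + (1/9)*1320 = -4 + 440/3 = 428/3 ≈ 142.67)
-1491*a + v(-6, -28) = -1491*428/3 + (1 - 5*(-6)) = -212716 + (1 + 30) = -212716 + 31 = -212685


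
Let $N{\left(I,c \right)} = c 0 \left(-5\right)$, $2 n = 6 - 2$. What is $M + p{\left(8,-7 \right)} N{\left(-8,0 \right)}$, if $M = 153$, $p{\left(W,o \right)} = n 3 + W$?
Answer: $153$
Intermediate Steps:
$n = 2$ ($n = \frac{6 - 2}{2} = \frac{1}{2} \cdot 4 = 2$)
$p{\left(W,o \right)} = 6 + W$ ($p{\left(W,o \right)} = 2 \cdot 3 + W = 6 + W$)
$N{\left(I,c \right)} = 0$ ($N{\left(I,c \right)} = 0 \left(-5\right) = 0$)
$M + p{\left(8,-7 \right)} N{\left(-8,0 \right)} = 153 + \left(6 + 8\right) 0 = 153 + 14 \cdot 0 = 153 + 0 = 153$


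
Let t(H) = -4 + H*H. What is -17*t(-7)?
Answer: -765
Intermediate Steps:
t(H) = -4 + H²
-17*t(-7) = -17*(-4 + (-7)²) = -17*(-4 + 49) = -17*45 = -765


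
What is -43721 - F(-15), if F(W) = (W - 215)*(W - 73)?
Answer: -63961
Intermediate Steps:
F(W) = (-215 + W)*(-73 + W)
-43721 - F(-15) = -43721 - (15695 + (-15)² - 288*(-15)) = -43721 - (15695 + 225 + 4320) = -43721 - 1*20240 = -43721 - 20240 = -63961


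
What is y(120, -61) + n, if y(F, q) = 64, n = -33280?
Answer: -33216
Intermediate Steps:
y(120, -61) + n = 64 - 33280 = -33216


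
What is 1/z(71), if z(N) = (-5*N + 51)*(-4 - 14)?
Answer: 1/5472 ≈ 0.00018275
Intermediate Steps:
z(N) = -918 + 90*N (z(N) = (51 - 5*N)*(-18) = -918 + 90*N)
1/z(71) = 1/(-918 + 90*71) = 1/(-918 + 6390) = 1/5472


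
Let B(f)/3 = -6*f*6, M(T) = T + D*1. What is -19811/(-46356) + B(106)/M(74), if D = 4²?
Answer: -29383361/231780 ≈ -126.77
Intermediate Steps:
D = 16
M(T) = 16 + T (M(T) = T + 16*1 = T + 16 = 16 + T)
B(f) = -108*f (B(f) = 3*(-6*f*6) = 3*(-36*f) = -108*f)
-19811/(-46356) + B(106)/M(74) = -19811/(-46356) + (-108*106)/(16 + 74) = -19811*(-1/46356) - 11448/90 = 19811/46356 - 11448*1/90 = 19811/46356 - 636/5 = -29383361/231780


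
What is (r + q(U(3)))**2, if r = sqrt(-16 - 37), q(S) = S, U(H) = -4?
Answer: (4 - I*sqrt(53))**2 ≈ -37.0 - 58.241*I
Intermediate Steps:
r = I*sqrt(53) (r = sqrt(-53) = I*sqrt(53) ≈ 7.2801*I)
(r + q(U(3)))**2 = (I*sqrt(53) - 4)**2 = (-4 + I*sqrt(53))**2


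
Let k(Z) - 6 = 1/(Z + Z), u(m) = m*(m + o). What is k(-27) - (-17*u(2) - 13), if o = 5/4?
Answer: 3496/27 ≈ 129.48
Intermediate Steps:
o = 5/4 (o = 5*(¼) = 5/4 ≈ 1.2500)
u(m) = m*(5/4 + m) (u(m) = m*(m + 5/4) = m*(5/4 + m))
k(Z) = 6 + 1/(2*Z) (k(Z) = 6 + 1/(Z + Z) = 6 + 1/(2*Z))
k(-27) - (-17*u(2) - 13) = (6 + (½)/(-27)) - (-17*2*(5 + 4*2)/4 - 13) = (6 + (½)*(-1/27)) - (-17*2*(5 + 8)/4 - 13) = (6 - 1/54) - (-17*2*13/4 - 13) = 323/54 - (-17*13/2 - 13) = 323/54 - (-221/2 - 13) = 323/54 - 1*(-247/2) = 323/54 + 247/2 = 3496/27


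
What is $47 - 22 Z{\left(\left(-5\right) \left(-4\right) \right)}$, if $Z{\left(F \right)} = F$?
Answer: $-393$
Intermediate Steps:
$47 - 22 Z{\left(\left(-5\right) \left(-4\right) \right)} = 47 - 22 \left(\left(-5\right) \left(-4\right)\right) = 47 - 440 = -393$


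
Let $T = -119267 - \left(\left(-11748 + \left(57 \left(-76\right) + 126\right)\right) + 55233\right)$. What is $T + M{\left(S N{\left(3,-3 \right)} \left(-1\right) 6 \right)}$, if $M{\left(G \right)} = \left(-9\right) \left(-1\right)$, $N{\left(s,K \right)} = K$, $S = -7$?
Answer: $-158537$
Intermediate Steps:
$M{\left(G \right)} = 9$
$T = -158546$ ($T = -119267 - \left(\left(-11748 + \left(-4332 + 126\right)\right) + 55233\right) = -119267 - \left(\left(-11748 - 4206\right) + 55233\right) = -119267 - \left(-15954 + 55233\right) = -119267 - 39279 = -158546$)
$T + M{\left(S N{\left(3,-3 \right)} \left(-1\right) 6 \right)} = -158546 + 9 = -158537$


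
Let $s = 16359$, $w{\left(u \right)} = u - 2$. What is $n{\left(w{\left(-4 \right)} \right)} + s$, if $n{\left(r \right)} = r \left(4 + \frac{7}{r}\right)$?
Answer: $16342$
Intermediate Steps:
$w{\left(u \right)} = -2 + u$
$n{\left(w{\left(-4 \right)} \right)} + s = \left(7 + 4 \left(-2 - 4\right)\right) + 16359 = \left(7 + 4 \left(-6\right)\right) + 16359 = \left(7 - 24\right) + 16359 = -17 + 16359 = 16342$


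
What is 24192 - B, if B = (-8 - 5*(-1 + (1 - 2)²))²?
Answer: 24128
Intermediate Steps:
B = 64 (B = (-8 - 5*(-1 + (-1)²))² = (-8 - 5*(-1 + 1))² = (-8 - 5*0)² = (-8 + 0)² = (-8)² = 64)
24192 - B = 24192 - 1*64 = 24192 - 64 = 24128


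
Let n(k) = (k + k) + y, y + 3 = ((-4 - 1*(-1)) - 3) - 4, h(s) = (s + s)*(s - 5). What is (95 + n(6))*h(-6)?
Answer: 12408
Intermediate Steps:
h(s) = 2*s*(-5 + s) (h(s) = (2*s)*(-5 + s) = 2*s*(-5 + s))
y = -13 (y = -3 + (((-4 - 1*(-1)) - 3) - 4) = -3 + (((-4 + 1) - 3) - 4) = -3 + ((-3 - 3) - 4) = -3 + (-6 - 4) = -3 - 10 = -13)
n(k) = -13 + 2*k (n(k) = (k + k) - 13 = 2*k - 13 = -13 + 2*k)
(95 + n(6))*h(-6) = (95 + (-13 + 2*6))*(2*(-6)*(-5 - 6)) = (95 + (-13 + 12))*(2*(-6)*(-11)) = (95 - 1)*132 = 94*132 = 12408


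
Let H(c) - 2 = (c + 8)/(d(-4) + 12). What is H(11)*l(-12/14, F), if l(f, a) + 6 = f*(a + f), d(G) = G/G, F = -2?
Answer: -7830/637 ≈ -12.292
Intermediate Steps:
d(G) = 1
l(f, a) = -6 + f*(a + f)
H(c) = 34/13 + c/13 (H(c) = 2 + (c + 8)/(1 + 12) = 2 + (8 + c)/13 = 2 + (8 + c)*(1/13) = 2 + (8/13 + c/13) = 34/13 + c/13)
H(11)*l(-12/14, F) = (34/13 + (1/13)*11)*(-6 + (-12/14)² - (-24)/14) = (34/13 + 11/13)*(-6 + (-12*1/14)² - (-24)/14) = 45*(-6 + (-6/7)² - 2*(-6/7))/13 = 45*(-6 + 36/49 + 12/7)/13 = (45/13)*(-174/49) = -7830/637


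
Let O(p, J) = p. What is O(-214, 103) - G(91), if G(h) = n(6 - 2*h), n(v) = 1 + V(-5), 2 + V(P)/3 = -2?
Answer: -203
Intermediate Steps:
V(P) = -12 (V(P) = -6 + 3*(-2) = -6 - 6 = -12)
n(v) = -11 (n(v) = 1 - 12 = -11)
G(h) = -11
O(-214, 103) - G(91) = -214 - 1*(-11) = -214 + 11 = -203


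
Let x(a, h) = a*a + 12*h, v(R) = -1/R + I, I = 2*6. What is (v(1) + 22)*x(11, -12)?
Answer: -759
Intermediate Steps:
I = 12
v(R) = 12 - 1/R (v(R) = -1/R + 12 = 12 - 1/R)
x(a, h) = a² + 12*h
(v(1) + 22)*x(11, -12) = ((12 - 1/1) + 22)*(11² + 12*(-12)) = ((12 - 1*1) + 22)*(121 - 144) = ((12 - 1) + 22)*(-23) = (11 + 22)*(-23) = 33*(-23) = -759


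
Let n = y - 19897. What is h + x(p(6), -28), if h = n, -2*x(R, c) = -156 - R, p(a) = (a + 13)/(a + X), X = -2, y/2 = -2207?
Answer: -193845/8 ≈ -24231.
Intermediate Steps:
y = -4414 (y = 2*(-2207) = -4414)
p(a) = (13 + a)/(-2 + a) (p(a) = (a + 13)/(a - 2) = (13 + a)/(-2 + a))
x(R, c) = 78 + R/2 (x(R, c) = -(-156 - R)/2 = 78 + R/2)
n = -24311 (n = -4414 - 19897 = -24311)
h = -24311
h + x(p(6), -28) = -24311 + (78 + ((13 + 6)/(-2 + 6))/2) = -24311 + (78 + (19/4)/2) = -24311 + (78 + ((¼)*19)/2) = -24311 + (78 + (½)*(19/4)) = -24311 + (78 + 19/8) = -24311 + 643/8 = -193845/8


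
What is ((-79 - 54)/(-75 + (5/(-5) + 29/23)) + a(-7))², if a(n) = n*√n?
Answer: -1004194142/2954961 - 42826*I*√7/1719 ≈ -339.83 - 65.914*I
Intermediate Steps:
a(n) = n^(3/2)
((-79 - 54)/(-75 + (5/(-5) + 29/23)) + a(-7))² = ((-79 - 54)/(-75 + (5/(-5) + 29/23)) + (-7)^(3/2))² = (-133/(-75 + (5*(-⅕) + 29*(1/23))) - 7*I*√7)² = (-133/(-75 + (-1 + 29/23)) - 7*I*√7)² = (-133/(-75 + 6/23) - 7*I*√7)² = (-133/(-1719/23) - 7*I*√7)² = (-133*(-23/1719) - 7*I*√7)² = (3059/1719 - 7*I*√7)²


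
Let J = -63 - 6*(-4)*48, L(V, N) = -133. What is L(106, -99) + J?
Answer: 956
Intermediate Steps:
J = 1089 (J = -63 + 24*48 = -63 + 1152 = 1089)
L(106, -99) + J = -133 + 1089 = 956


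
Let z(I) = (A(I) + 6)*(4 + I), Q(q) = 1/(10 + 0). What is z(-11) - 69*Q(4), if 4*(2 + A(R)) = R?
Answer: -313/20 ≈ -15.650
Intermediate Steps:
A(R) = -2 + R/4
Q(q) = ⅒ (Q(q) = 1/10 = ⅒)
z(I) = (4 + I)*(4 + I/4) (z(I) = ((-2 + I/4) + 6)*(4 + I) = (4 + I/4)*(4 + I) = (4 + I)*(4 + I/4))
z(-11) - 69*Q(4) = (16 + 5*(-11) + (¼)*(-11)²) - 69*⅒ = (16 - 55 + (¼)*121) - 69/10 = (16 - 55 + 121/4) - 69/10 = -35/4 - 69/10 = -313/20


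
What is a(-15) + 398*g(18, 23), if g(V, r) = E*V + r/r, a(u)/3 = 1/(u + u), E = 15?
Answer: 1078579/10 ≈ 1.0786e+5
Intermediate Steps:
a(u) = 3/(2*u) (a(u) = 3/(u + u) = 3/((2*u)) = 3*(1/(2*u)) = 3/(2*u))
g(V, r) = 1 + 15*V (g(V, r) = 15*V + r/r = 15*V + 1 = 1 + 15*V)
a(-15) + 398*g(18, 23) = (3/2)/(-15) + 398*(1 + 15*18) = (3/2)*(-1/15) + 398*(1 + 270) = -⅒ + 398*271 = -⅒ + 107858 = 1078579/10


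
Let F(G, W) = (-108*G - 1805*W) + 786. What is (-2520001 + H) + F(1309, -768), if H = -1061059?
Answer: -2335406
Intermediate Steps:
F(G, W) = 786 - 1805*W - 108*G (F(G, W) = (-1805*W - 108*G) + 786 = 786 - 1805*W - 108*G)
(-2520001 + H) + F(1309, -768) = (-2520001 - 1061059) + (786 - 1805*(-768) - 108*1309) = -3581060 + (786 + 1386240 - 141372) = -3581060 + 1245654 = -2335406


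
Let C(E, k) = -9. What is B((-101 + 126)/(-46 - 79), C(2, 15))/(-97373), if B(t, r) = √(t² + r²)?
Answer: -√2026/486865 ≈ -9.2451e-5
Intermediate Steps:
B(t, r) = √(r² + t²)
B((-101 + 126)/(-46 - 79), C(2, 15))/(-97373) = √((-9)² + ((-101 + 126)/(-46 - 79))²)/(-97373) = √(81 + (25/(-125))²)*(-1/97373) = √(81 + (25*(-1/125))²)*(-1/97373) = √(81 + (-⅕)²)*(-1/97373) = √(81 + 1/25)*(-1/97373) = √(2026/25)*(-1/97373) = (√2026/5)*(-1/97373) = -√2026/486865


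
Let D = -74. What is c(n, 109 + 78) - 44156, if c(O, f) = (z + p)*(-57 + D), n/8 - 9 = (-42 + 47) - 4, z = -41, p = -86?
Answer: -27519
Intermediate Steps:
n = 80 (n = 72 + 8*((-42 + 47) - 4) = 72 + 8*(5 - 4) = 72 + 8*1 = 72 + 8 = 80)
c(O, f) = 16637 (c(O, f) = (-41 - 86)*(-57 - 74) = -127*(-131) = 16637)
c(n, 109 + 78) - 44156 = 16637 - 44156 = -27519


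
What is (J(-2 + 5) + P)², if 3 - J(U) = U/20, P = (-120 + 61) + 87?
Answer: 380689/400 ≈ 951.72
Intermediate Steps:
P = 28 (P = -59 + 87 = 28)
J(U) = 3 - U/20
(J(-2 + 5) + P)² = ((3 - (-2 + 5)/20) + 28)² = ((3 - 1/20*3) + 28)² = ((3 - 3/20) + 28)² = (57/20 + 28)² = (617/20)² = 380689/400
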